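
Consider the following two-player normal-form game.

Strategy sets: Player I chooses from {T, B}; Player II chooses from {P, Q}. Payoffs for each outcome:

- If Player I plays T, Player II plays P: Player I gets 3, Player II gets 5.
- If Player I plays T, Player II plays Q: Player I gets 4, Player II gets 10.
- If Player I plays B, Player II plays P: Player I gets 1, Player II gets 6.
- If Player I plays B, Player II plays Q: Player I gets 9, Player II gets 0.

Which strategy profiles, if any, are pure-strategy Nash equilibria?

This game has no pure Nash equilibrium.

Player I against P: payoffs 3, 1 → best response T.
Player I against Q: payoffs 4, 9 → best response B.
Player II against T: payoffs 5, 10 → best response Q.
Player II against B: payoffs 6, 0 → best response P.
No profile is a mutual best response for all players.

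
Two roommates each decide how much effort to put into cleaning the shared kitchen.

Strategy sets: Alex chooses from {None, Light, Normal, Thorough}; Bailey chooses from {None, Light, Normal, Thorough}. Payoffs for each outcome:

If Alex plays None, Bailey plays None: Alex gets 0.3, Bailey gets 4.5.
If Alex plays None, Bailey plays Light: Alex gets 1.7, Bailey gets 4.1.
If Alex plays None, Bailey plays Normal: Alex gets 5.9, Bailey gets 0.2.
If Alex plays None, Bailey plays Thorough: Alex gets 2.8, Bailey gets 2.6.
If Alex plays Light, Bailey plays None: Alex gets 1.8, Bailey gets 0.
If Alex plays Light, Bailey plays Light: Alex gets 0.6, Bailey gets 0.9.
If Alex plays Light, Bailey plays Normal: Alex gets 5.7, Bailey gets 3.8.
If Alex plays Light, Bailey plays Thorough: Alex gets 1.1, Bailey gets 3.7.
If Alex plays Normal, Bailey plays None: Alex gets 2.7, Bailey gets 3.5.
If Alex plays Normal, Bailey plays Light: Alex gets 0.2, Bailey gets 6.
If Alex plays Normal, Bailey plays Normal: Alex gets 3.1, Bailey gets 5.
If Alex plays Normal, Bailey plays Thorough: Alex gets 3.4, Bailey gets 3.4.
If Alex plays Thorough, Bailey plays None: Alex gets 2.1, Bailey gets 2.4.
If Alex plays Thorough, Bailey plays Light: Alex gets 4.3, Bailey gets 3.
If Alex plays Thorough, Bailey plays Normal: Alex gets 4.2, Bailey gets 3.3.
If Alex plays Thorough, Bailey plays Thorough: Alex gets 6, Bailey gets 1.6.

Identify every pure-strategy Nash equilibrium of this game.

For each strategy profile, look for a profitable unilateral deviation.
(None, None): Alex can switch to Light (0.3 → 1.8). Not NE.
(None, Light): Alex can switch to Thorough (1.7 → 4.3). Not NE.
(None, Normal): Bailey can switch to None (0.2 → 4.5). Not NE.
(None, Thorough): Alex can switch to Normal (2.8 → 3.4). Not NE.
(Light, None): Alex can switch to Normal (1.8 → 2.7). Not NE.
(Light, Light): Alex can switch to None (0.6 → 1.7). Not NE.
(Light, Normal): Alex can switch to None (5.7 → 5.9). Not NE.
(Light, Thorough): Alex can switch to None (1.1 → 2.8). Not NE.
(The remaining 8 profiles each have a profitable deviation by the same check.)

There is no pure-strategy Nash equilibrium.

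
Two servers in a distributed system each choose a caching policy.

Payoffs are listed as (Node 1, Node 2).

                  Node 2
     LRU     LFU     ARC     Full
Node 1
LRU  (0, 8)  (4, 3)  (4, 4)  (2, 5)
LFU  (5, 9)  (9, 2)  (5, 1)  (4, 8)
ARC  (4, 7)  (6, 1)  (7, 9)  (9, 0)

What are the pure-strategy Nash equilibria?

Mark each player's best response to every combination of opponents' strategies; a profile where every player is best-responding is a pure Nash equilibrium.
Node 1 against LRU: payoffs 0, 5, 4 → best response LFU.
Node 1 against LFU: payoffs 4, 9, 6 → best response LFU.
Node 1 against ARC: payoffs 4, 5, 7 → best response ARC.
Node 1 against Full: payoffs 2, 4, 9 → best response ARC.
Node 2 against LRU: payoffs 8, 3, 4, 5 → best response LRU.
Node 2 against LFU: payoffs 9, 2, 1, 8 → best response LRU.
Node 2 against ARC: payoffs 7, 1, 9, 0 → best response ARC.
Mutual best responses: (LFU, LRU); (ARC, ARC).

The pure Nash equilibria are (LFU, LRU), (ARC, ARC).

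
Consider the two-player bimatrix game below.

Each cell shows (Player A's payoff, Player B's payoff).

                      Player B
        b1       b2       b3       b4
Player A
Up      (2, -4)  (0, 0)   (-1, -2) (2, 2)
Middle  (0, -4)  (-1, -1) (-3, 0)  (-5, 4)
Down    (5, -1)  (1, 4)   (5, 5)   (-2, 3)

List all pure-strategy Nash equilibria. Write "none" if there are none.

(Up, b1): Player A can switch to Down (2 → 5). Not NE.
(Up, b2): Player A can switch to Down (0 → 1). Not NE.
(Up, b3): Player A can switch to Down (-1 → 5). Not NE.
(Up, b4): Player A gets 2, best alternative -2; Player B gets 2, best alternative 0. No profitable deviation — NE.
(Middle, b1): Player A can switch to Up (0 → 2). Not NE.
(Middle, b2): Player A can switch to Up (-1 → 0). Not NE.
(Middle, b3): Player A can switch to Up (-3 → -1). Not NE.
(Middle, b4): Player A can switch to Up (-5 → 2). Not NE.
(Down, b1): Player B can switch to b2 (-1 → 4). Not NE.
(Down, b2): Player B can switch to b3 (4 → 5). Not NE.
(Down, b3): Player A gets 5, best alternative -1; Player B gets 5, best alternative 4. No profitable deviation — NE.
(Down, b4): Player A can switch to Up (-2 → 2). Not NE.

(Up, b4); (Down, b3)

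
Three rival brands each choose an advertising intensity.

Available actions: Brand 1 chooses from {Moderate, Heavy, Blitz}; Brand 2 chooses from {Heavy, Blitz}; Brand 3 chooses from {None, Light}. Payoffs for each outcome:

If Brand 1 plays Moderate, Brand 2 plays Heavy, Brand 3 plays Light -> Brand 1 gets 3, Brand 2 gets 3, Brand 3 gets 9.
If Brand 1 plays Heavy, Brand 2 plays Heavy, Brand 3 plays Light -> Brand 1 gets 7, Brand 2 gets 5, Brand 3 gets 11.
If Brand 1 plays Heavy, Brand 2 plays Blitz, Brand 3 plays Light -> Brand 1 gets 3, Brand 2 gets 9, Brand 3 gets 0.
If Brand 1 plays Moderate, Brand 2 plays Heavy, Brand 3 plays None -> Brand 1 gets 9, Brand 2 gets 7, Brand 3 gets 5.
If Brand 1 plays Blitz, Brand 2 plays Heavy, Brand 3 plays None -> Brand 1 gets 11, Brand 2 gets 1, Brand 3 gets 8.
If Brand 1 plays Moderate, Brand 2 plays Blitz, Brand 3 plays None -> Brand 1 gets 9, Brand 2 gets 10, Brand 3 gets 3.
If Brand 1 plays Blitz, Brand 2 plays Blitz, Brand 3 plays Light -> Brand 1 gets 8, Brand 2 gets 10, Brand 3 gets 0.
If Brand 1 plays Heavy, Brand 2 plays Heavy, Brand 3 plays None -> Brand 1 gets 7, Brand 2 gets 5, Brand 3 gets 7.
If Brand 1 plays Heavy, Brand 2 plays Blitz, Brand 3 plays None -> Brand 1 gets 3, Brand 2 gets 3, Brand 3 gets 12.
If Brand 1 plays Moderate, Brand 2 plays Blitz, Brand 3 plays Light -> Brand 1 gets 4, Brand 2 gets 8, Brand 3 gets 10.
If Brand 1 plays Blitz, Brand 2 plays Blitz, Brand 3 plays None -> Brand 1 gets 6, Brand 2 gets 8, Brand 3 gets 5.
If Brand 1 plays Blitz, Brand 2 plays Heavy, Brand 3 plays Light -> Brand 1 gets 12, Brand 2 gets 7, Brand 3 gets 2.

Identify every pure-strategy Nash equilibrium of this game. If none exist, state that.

none

Check each profile: it is a Nash equilibrium iff no player can strictly gain by switching unilaterally.
(Moderate, Heavy, None): Brand 1 can switch to Blitz (9 → 11). Not NE.
(Moderate, Heavy, Light): Brand 1 can switch to Heavy (3 → 7). Not NE.
(Moderate, Blitz, None): Brand 3 can switch to Light (3 → 10). Not NE.
(Moderate, Blitz, Light): Brand 1 can switch to Blitz (4 → 8). Not NE.
(Heavy, Heavy, None): Brand 1 can switch to Moderate (7 → 9). Not NE.
(Heavy, Heavy, Light): Brand 1 can switch to Blitz (7 → 12). Not NE.
(Heavy, Blitz, None): Brand 1 can switch to Moderate (3 → 9). Not NE.
(Heavy, Blitz, Light): Brand 1 can switch to Moderate (3 → 4). Not NE.
(Blitz, Heavy, None): Brand 2 can switch to Blitz (1 → 8). Not NE.
(Blitz, Heavy, Light): Brand 2 can switch to Blitz (7 → 10). Not NE.
(Blitz, Blitz, None): Brand 1 can switch to Moderate (6 → 9). Not NE.
(Blitz, Blitz, Light): Brand 3 can switch to None (0 → 5). Not NE.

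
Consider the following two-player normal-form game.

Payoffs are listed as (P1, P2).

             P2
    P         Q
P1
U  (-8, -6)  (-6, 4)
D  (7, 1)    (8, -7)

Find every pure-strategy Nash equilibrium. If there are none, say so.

The unique pure-strategy Nash equilibrium is (D, P).

P1 against P: payoffs -8, 7 → best response D.
P1 against Q: payoffs -6, 8 → best response D.
P2 against U: payoffs -6, 4 → best response Q.
P2 against D: payoffs 1, -7 → best response P.
Mutual best responses: (D, P).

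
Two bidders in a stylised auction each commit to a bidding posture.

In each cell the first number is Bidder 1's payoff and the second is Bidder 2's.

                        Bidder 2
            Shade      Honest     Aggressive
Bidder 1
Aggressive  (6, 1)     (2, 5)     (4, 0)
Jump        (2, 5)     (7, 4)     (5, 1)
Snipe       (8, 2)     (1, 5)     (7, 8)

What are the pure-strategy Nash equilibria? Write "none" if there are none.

The unique pure-strategy Nash equilibrium is (Snipe, Aggressive).

Check each profile: it is a Nash equilibrium iff no player can strictly gain by switching unilaterally.
(Aggressive, Shade): Bidder 1 can switch to Snipe (6 → 8). Not NE.
(Aggressive, Honest): Bidder 1 can switch to Jump (2 → 7). Not NE.
(Aggressive, Aggressive): Bidder 1 can switch to Jump (4 → 5). Not NE.
(Jump, Shade): Bidder 1 can switch to Aggressive (2 → 6). Not NE.
(Jump, Honest): Bidder 2 can switch to Shade (4 → 5). Not NE.
(Jump, Aggressive): Bidder 1 can switch to Snipe (5 → 7). Not NE.
(Snipe, Shade): Bidder 2 can switch to Honest (2 → 5). Not NE.
(Snipe, Honest): Bidder 1 can switch to Aggressive (1 → 2). Not NE.
(Snipe, Aggressive): Bidder 1 gets 7, best alternative 5; Bidder 2 gets 8, best alternative 5. No profitable deviation — NE.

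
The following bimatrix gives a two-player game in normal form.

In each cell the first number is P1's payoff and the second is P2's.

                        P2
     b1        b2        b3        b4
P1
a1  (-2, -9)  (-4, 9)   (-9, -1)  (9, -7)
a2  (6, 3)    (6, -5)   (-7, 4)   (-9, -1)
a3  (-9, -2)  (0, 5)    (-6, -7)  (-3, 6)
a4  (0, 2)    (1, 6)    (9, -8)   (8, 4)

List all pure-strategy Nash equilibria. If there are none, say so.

This game has no pure Nash equilibrium.

P1 against b1: payoffs -2, 6, -9, 0 → best response a2.
P1 against b2: payoffs -4, 6, 0, 1 → best response a2.
P1 against b3: payoffs -9, -7, -6, 9 → best response a4.
P1 against b4: payoffs 9, -9, -3, 8 → best response a1.
P2 against a1: payoffs -9, 9, -1, -7 → best response b2.
P2 against a2: payoffs 3, -5, 4, -1 → best response b3.
P2 against a3: payoffs -2, 5, -7, 6 → best response b4.
P2 against a4: payoffs 2, 6, -8, 4 → best response b2.
No profile is a mutual best response for all players.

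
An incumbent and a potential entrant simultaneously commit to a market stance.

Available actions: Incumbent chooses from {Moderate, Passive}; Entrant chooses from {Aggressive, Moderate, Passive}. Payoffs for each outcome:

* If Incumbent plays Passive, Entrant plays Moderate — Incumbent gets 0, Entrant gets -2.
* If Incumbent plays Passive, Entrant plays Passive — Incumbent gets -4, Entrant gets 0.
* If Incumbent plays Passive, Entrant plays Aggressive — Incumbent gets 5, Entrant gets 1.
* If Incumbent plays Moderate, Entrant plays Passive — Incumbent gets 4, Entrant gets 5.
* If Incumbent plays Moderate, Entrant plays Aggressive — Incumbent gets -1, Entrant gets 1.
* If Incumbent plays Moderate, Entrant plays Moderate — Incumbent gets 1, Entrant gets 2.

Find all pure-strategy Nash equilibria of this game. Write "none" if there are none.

Incumbent against Aggressive: payoffs -1, 5 → best response Passive.
Incumbent against Moderate: payoffs 1, 0 → best response Moderate.
Incumbent against Passive: payoffs 4, -4 → best response Moderate.
Entrant against Moderate: payoffs 1, 2, 5 → best response Passive.
Entrant against Passive: payoffs 1, -2, 0 → best response Aggressive.
Mutual best responses: (Moderate, Passive); (Passive, Aggressive).

Pure-strategy Nash equilibria: (Moderate, Passive), (Passive, Aggressive)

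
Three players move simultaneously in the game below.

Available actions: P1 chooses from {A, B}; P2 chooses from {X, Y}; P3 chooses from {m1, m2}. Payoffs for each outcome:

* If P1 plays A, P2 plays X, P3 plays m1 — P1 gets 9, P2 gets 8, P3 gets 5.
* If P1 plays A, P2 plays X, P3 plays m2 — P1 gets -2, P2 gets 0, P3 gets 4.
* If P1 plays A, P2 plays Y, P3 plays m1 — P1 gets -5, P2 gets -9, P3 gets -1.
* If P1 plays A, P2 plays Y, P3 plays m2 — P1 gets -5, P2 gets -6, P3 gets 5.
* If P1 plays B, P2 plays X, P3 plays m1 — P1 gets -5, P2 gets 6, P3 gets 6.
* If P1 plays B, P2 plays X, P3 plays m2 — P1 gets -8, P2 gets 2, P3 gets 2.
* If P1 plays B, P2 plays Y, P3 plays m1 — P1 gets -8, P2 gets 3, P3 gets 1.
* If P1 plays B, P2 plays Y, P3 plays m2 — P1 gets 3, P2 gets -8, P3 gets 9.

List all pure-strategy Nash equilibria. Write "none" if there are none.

For each strategy profile, look for a profitable unilateral deviation.
(A, X, m1): P1 gets 9, best alternative -5; P2 gets 8, best alternative -9; P3 gets 5, best alternative 4. No profitable deviation — NE.
(A, X, m2): P3 can switch to m1 (4 → 5). Not NE.
(A, Y, m1): P2 can switch to X (-9 → 8). Not NE.
(A, Y, m2): P1 can switch to B (-5 → 3). Not NE.
(B, X, m1): P1 can switch to A (-5 → 9). Not NE.
(B, X, m2): P1 can switch to A (-8 → -2). Not NE.
(B, Y, m1): P1 can switch to A (-8 → -5). Not NE.
(B, Y, m2): P2 can switch to X (-8 → 2). Not NE.

(A, X, m1)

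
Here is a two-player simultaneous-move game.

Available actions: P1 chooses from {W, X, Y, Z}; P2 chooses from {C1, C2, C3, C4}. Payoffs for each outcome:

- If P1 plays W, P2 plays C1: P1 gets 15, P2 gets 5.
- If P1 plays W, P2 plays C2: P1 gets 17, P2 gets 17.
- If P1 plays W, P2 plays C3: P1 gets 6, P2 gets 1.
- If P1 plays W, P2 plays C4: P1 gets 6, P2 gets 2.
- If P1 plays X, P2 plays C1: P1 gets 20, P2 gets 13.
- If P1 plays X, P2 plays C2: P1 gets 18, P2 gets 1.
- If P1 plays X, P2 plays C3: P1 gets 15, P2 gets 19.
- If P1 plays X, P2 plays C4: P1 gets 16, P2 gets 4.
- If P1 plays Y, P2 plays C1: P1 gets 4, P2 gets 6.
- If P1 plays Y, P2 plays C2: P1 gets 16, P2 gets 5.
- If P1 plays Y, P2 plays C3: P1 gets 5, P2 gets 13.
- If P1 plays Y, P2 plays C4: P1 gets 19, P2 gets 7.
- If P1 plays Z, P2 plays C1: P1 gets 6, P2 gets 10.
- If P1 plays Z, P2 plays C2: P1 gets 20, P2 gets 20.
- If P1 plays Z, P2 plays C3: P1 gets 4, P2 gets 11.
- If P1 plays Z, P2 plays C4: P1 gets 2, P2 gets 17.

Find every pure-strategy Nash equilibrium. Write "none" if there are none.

P1 against C1: payoffs 15, 20, 4, 6 → best response X.
P1 against C2: payoffs 17, 18, 16, 20 → best response Z.
P1 against C3: payoffs 6, 15, 5, 4 → best response X.
P1 against C4: payoffs 6, 16, 19, 2 → best response Y.
P2 against W: payoffs 5, 17, 1, 2 → best response C2.
P2 against X: payoffs 13, 1, 19, 4 → best response C3.
P2 against Y: payoffs 6, 5, 13, 7 → best response C3.
P2 against Z: payoffs 10, 20, 11, 17 → best response C2.
Mutual best responses: (X, C3); (Z, C2).

The pure Nash equilibria are (X, C3), (Z, C2).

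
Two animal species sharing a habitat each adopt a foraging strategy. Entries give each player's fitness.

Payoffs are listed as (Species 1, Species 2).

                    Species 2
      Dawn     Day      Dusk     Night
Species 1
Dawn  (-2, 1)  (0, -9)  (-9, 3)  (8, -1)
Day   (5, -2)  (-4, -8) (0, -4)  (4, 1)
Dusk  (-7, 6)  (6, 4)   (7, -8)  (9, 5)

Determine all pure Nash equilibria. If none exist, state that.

none

For each player, find the best response to each opponent profile; mutual best responses are the pure NE.
Species 1 against Dawn: payoffs -2, 5, -7 → best response Day.
Species 1 against Day: payoffs 0, -4, 6 → best response Dusk.
Species 1 against Dusk: payoffs -9, 0, 7 → best response Dusk.
Species 1 against Night: payoffs 8, 4, 9 → best response Dusk.
Species 2 against Dawn: payoffs 1, -9, 3, -1 → best response Dusk.
Species 2 against Day: payoffs -2, -8, -4, 1 → best response Night.
Species 2 against Dusk: payoffs 6, 4, -8, 5 → best response Dawn.
No profile is a mutual best response for all players.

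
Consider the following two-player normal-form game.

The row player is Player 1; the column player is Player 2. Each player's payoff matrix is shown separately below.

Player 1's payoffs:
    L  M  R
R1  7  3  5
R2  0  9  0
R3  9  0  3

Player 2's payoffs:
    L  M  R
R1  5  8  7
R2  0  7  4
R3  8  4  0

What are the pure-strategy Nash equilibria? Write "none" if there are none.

(R2, M); (R3, L)

(R1, L): Player 1 can switch to R3 (7 → 9). Not NE.
(R1, M): Player 1 can switch to R2 (3 → 9). Not NE.
(R1, R): Player 2 can switch to M (7 → 8). Not NE.
(R2, L): Player 1 can switch to R1 (0 → 7). Not NE.
(R2, M): Player 1 gets 9, best alternative 3; Player 2 gets 7, best alternative 4. No profitable deviation — NE.
(R2, R): Player 1 can switch to R1 (0 → 5). Not NE.
(R3, L): Player 1 gets 9, best alternative 7; Player 2 gets 8, best alternative 4. No profitable deviation — NE.
(R3, M): Player 1 can switch to R1 (0 → 3). Not NE.
(The remaining 1 profile has a profitable deviation by the same check.)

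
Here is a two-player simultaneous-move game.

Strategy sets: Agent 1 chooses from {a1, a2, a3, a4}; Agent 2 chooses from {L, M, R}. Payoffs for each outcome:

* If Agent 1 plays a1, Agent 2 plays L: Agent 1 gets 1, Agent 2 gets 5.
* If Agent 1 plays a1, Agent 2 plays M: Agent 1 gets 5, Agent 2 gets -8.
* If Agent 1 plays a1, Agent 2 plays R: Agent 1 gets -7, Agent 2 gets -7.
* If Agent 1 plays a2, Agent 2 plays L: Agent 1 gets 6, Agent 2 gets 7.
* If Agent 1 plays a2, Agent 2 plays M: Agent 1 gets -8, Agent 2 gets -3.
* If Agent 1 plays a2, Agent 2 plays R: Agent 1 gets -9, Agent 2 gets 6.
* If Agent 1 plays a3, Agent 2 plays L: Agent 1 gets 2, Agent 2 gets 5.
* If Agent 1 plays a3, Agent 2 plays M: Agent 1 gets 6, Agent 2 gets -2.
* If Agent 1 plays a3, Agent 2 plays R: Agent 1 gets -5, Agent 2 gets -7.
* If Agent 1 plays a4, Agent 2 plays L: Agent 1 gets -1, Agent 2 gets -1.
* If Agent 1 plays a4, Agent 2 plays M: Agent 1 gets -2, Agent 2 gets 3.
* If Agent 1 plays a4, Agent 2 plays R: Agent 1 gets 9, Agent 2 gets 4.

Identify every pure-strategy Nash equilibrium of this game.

Pure-strategy Nash equilibria: (a2, L) and (a4, R)

For each player, find the best response to each opponent profile; mutual best responses are the pure NE.
Agent 1 against L: payoffs 1, 6, 2, -1 → best response a2.
Agent 1 against M: payoffs 5, -8, 6, -2 → best response a3.
Agent 1 against R: payoffs -7, -9, -5, 9 → best response a4.
Agent 2 against a1: payoffs 5, -8, -7 → best response L.
Agent 2 against a2: payoffs 7, -3, 6 → best response L.
Agent 2 against a3: payoffs 5, -2, -7 → best response L.
Agent 2 against a4: payoffs -1, 3, 4 → best response R.
Mutual best responses: (a2, L); (a4, R).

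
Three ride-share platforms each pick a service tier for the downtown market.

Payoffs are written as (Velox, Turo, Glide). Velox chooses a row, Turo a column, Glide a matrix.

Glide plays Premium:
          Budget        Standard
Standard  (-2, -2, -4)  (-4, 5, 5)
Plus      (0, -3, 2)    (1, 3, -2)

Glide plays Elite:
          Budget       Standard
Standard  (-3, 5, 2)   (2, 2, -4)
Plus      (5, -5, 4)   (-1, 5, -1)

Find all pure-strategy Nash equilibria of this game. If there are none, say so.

Velox against (Budget, Premium): payoffs -2, 0 → best response Plus.
Velox against (Budget, Elite): payoffs -3, 5 → best response Plus.
Velox against (Standard, Premium): payoffs -4, 1 → best response Plus.
Velox against (Standard, Elite): payoffs 2, -1 → best response Standard.
Turo against (Standard, Premium): payoffs -2, 5 → best response Standard.
Turo against (Standard, Elite): payoffs 5, 2 → best response Budget.
Turo against (Plus, Premium): payoffs -3, 3 → best response Standard.
Turo against (Plus, Elite): payoffs -5, 5 → best response Standard.
Glide against (Standard, Budget): payoffs -4, 2 → best response Elite.
Glide against (Standard, Standard): payoffs 5, -4 → best response Premium.
Glide against (Plus, Budget): payoffs 2, 4 → best response Elite.
Glide against (Plus, Standard): payoffs -2, -1 → best response Elite.
No profile is a mutual best response for all players.

none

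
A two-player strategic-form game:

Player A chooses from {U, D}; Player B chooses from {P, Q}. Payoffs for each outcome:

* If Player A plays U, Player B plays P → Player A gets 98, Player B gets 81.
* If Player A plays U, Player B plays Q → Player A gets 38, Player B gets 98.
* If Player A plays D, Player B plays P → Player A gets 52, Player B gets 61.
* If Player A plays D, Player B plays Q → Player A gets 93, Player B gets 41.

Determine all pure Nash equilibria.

This game has no pure Nash equilibrium.

Player A against P: payoffs 98, 52 → best response U.
Player A against Q: payoffs 38, 93 → best response D.
Player B against U: payoffs 81, 98 → best response Q.
Player B against D: payoffs 61, 41 → best response P.
No profile is a mutual best response for all players.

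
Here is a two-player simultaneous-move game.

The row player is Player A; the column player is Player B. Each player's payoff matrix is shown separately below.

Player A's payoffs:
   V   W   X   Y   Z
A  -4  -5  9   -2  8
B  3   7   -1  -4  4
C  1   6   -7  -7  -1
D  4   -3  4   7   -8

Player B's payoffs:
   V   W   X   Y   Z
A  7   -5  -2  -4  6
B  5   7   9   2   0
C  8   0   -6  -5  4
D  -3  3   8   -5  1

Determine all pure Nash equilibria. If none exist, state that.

(A, V): Player A can switch to B (-4 → 3). Not NE.
(A, W): Player A can switch to B (-5 → 7). Not NE.
(A, X): Player B can switch to V (-2 → 7). Not NE.
(A, Y): Player A can switch to D (-2 → 7). Not NE.
(A, Z): Player B can switch to V (6 → 7). Not NE.
(B, V): Player A can switch to D (3 → 4). Not NE.
(The remaining 14 profiles each have a profitable deviation by the same check.)

There is no pure-strategy Nash equilibrium.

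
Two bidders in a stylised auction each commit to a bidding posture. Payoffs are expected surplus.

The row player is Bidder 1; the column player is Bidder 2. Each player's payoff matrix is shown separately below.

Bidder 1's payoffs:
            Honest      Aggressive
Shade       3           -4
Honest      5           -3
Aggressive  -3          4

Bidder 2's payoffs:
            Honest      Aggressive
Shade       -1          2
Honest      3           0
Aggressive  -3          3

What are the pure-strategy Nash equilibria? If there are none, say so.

Mark each player's best response to every combination of opponents' strategies; a profile where every player is best-responding is a pure Nash equilibrium.
Bidder 1 against Honest: payoffs 3, 5, -3 → best response Honest.
Bidder 1 against Aggressive: payoffs -4, -3, 4 → best response Aggressive.
Bidder 2 against Shade: payoffs -1, 2 → best response Aggressive.
Bidder 2 against Honest: payoffs 3, 0 → best response Honest.
Bidder 2 against Aggressive: payoffs -3, 3 → best response Aggressive.
Mutual best responses: (Honest, Honest); (Aggressive, Aggressive).

The pure Nash equilibria are (Honest, Honest); (Aggressive, Aggressive).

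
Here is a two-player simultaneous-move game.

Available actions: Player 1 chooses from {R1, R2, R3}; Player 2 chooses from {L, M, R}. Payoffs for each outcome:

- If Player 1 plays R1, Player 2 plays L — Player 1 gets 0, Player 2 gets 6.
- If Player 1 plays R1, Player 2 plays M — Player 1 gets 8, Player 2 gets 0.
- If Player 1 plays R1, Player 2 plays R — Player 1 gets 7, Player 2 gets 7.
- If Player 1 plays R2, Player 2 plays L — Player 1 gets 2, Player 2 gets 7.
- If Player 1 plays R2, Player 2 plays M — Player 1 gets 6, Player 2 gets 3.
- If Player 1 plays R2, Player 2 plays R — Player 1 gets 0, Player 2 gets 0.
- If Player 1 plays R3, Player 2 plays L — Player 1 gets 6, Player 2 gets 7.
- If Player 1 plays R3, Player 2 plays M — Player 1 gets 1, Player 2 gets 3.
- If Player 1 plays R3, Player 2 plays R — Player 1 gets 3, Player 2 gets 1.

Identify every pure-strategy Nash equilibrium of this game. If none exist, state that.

Pure-strategy Nash equilibria: (R1, R) and (R3, L)

For each strategy profile, look for a profitable unilateral deviation.
(R1, L): Player 1 can switch to R2 (0 → 2). Not NE.
(R1, M): Player 2 can switch to L (0 → 6). Not NE.
(R1, R): Player 1 gets 7, best alternative 3; Player 2 gets 7, best alternative 6. No profitable deviation — NE.
(R2, L): Player 1 can switch to R3 (2 → 6). Not NE.
(R2, M): Player 1 can switch to R1 (6 → 8). Not NE.
(R2, R): Player 1 can switch to R1 (0 → 7). Not NE.
(R3, L): Player 1 gets 6, best alternative 2; Player 2 gets 7, best alternative 3. No profitable deviation — NE.
(R3, M): Player 1 can switch to R1 (1 → 8). Not NE.
(R3, R): Player 1 can switch to R1 (3 → 7). Not NE.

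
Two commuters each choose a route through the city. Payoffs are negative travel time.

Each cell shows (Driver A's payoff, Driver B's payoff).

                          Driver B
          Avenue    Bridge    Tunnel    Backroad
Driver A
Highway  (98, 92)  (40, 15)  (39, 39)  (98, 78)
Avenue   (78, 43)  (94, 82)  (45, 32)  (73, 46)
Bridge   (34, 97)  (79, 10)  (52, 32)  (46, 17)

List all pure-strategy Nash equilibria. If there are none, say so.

Pure-strategy Nash equilibria: (Highway, Avenue) and (Avenue, Bridge)

(Highway, Avenue): Driver A gets 98, best alternative 78; Driver B gets 92, best alternative 78. No profitable deviation — NE.
(Highway, Bridge): Driver A can switch to Avenue (40 → 94). Not NE.
(Highway, Tunnel): Driver A can switch to Avenue (39 → 45). Not NE.
(Highway, Backroad): Driver B can switch to Avenue (78 → 92). Not NE.
(Avenue, Avenue): Driver A can switch to Highway (78 → 98). Not NE.
(Avenue, Bridge): Driver A gets 94, best alternative 79; Driver B gets 82, best alternative 46. No profitable deviation — NE.
(Avenue, Tunnel): Driver A can switch to Bridge (45 → 52). Not NE.
(Avenue, Backroad): Driver A can switch to Highway (73 → 98). Not NE.
(Bridge, Avenue): Driver A can switch to Highway (34 → 98). Not NE.
(Bridge, Bridge): Driver A can switch to Avenue (79 → 94). Not NE.
(The remaining 2 profiles each have a profitable deviation by the same check.)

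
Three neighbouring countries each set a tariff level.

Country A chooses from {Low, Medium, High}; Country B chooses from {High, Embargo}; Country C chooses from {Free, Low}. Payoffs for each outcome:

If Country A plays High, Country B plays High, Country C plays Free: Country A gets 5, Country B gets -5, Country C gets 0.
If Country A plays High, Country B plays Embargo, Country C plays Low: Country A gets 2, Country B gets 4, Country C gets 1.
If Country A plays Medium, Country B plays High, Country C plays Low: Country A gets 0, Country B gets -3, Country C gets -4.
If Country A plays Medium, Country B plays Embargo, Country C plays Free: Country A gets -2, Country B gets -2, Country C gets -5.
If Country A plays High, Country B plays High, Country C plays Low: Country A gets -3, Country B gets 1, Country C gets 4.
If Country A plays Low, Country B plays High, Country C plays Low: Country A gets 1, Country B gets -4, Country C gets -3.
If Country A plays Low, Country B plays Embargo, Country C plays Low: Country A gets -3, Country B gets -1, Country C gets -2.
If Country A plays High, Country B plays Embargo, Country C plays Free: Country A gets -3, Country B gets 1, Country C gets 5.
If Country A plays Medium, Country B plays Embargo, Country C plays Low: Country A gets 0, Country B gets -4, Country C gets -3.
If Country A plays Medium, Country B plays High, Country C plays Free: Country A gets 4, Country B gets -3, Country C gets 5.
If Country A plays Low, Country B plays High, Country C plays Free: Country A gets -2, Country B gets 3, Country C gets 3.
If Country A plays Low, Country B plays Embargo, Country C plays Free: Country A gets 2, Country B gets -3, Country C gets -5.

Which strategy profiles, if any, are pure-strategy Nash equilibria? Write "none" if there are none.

(Low, High, Free): Country A can switch to Medium (-2 → 4). Not NE.
(Low, High, Low): Country B can switch to Embargo (-4 → -1). Not NE.
(Low, Embargo, Free): Country B can switch to High (-3 → 3). Not NE.
(Low, Embargo, Low): Country A can switch to Medium (-3 → 0). Not NE.
(Medium, High, Free): Country A can switch to High (4 → 5). Not NE.
(Medium, High, Low): Country A can switch to Low (0 → 1). Not NE.
(Medium, Embargo, Free): Country A can switch to Low (-2 → 2). Not NE.
(Medium, Embargo, Low): Country A can switch to High (0 → 2). Not NE.
(The remaining 4 profiles each have a profitable deviation by the same check.)

This game has no pure Nash equilibrium.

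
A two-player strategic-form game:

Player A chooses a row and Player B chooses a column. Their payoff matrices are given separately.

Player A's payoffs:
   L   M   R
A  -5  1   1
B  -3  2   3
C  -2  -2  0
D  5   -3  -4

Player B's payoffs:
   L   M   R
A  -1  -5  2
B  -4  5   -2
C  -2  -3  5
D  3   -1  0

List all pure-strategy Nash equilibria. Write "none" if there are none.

Player A against L: payoffs -5, -3, -2, 5 → best response D.
Player A against M: payoffs 1, 2, -2, -3 → best response B.
Player A against R: payoffs 1, 3, 0, -4 → best response B.
Player B against A: payoffs -1, -5, 2 → best response R.
Player B against B: payoffs -4, 5, -2 → best response M.
Player B against C: payoffs -2, -3, 5 → best response R.
Player B against D: payoffs 3, -1, 0 → best response L.
Mutual best responses: (B, M); (D, L).

The pure Nash equilibria are (B, M); (D, L).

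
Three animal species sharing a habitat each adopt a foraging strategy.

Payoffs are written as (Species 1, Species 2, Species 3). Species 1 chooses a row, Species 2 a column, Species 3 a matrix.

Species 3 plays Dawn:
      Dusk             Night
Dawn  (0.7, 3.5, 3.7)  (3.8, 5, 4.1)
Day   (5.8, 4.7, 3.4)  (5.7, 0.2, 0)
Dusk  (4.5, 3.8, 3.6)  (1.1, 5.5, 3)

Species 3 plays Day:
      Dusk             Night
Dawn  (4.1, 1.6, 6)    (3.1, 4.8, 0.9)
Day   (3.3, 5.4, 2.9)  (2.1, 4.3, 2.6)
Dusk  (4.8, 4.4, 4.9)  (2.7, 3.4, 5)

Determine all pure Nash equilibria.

Pure-strategy Nash equilibria: (Day, Dusk, Dawn), (Dusk, Dusk, Day)

(Dawn, Dusk, Dawn): Species 1 can switch to Day (0.7 → 5.8). Not NE.
(Dawn, Dusk, Day): Species 1 can switch to Dusk (4.1 → 4.8). Not NE.
(Dawn, Night, Dawn): Species 1 can switch to Day (3.8 → 5.7). Not NE.
(Dawn, Night, Day): Species 3 can switch to Dawn (0.9 → 4.1). Not NE.
(Day, Dusk, Dawn): Species 1 gets 5.8, best alternative 4.5; Species 2 gets 4.7, best alternative 0.2; Species 3 gets 3.4, best alternative 2.9. No profitable deviation — NE.
(Day, Dusk, Day): Species 1 can switch to Dawn (3.3 → 4.1). Not NE.
(Day, Night, Dawn): Species 2 can switch to Dusk (0.2 → 4.7). Not NE.
(Day, Night, Day): Species 1 can switch to Dawn (2.1 → 3.1). Not NE.
(Dusk, Dusk, Dawn): Species 1 can switch to Day (4.5 → 5.8). Not NE.
(Dusk, Dusk, Day): Species 1 gets 4.8, best alternative 4.1; Species 2 gets 4.4, best alternative 3.4; Species 3 gets 4.9, best alternative 3.6. No profitable deviation — NE.
(The remaining 2 profiles each have a profitable deviation by the same check.)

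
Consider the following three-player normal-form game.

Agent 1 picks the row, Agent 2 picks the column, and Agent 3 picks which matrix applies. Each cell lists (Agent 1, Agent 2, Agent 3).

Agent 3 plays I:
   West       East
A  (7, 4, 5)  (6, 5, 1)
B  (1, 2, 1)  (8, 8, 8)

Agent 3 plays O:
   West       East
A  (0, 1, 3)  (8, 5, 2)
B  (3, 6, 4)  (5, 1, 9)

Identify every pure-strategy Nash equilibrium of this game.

(A, East, O), (B, West, O)

(A, West, I): Agent 2 can switch to East (4 → 5). Not NE.
(A, West, O): Agent 1 can switch to B (0 → 3). Not NE.
(A, East, I): Agent 1 can switch to B (6 → 8). Not NE.
(A, East, O): Agent 1 gets 8, best alternative 5; Agent 2 gets 5, best alternative 1; Agent 3 gets 2, best alternative 1. No profitable deviation — NE.
(B, West, I): Agent 1 can switch to A (1 → 7). Not NE.
(B, West, O): Agent 1 gets 3, best alternative 0; Agent 2 gets 6, best alternative 1; Agent 3 gets 4, best alternative 1. No profitable deviation — NE.
(B, East, I): Agent 3 can switch to O (8 → 9). Not NE.
(B, East, O): Agent 1 can switch to A (5 → 8). Not NE.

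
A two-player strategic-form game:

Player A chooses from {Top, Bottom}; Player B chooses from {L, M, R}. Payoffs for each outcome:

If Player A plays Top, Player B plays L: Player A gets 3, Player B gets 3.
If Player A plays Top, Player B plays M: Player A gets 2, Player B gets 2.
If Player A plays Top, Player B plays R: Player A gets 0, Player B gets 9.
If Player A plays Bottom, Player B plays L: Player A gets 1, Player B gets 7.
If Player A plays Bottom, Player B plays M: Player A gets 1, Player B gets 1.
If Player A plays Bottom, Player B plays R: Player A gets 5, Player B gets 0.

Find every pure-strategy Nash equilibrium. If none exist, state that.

This game has no pure Nash equilibrium.

Mark each player's best response to every combination of opponents' strategies; a profile where every player is best-responding is a pure Nash equilibrium.
Player A against L: payoffs 3, 1 → best response Top.
Player A against M: payoffs 2, 1 → best response Top.
Player A against R: payoffs 0, 5 → best response Bottom.
Player B against Top: payoffs 3, 2, 9 → best response R.
Player B against Bottom: payoffs 7, 1, 0 → best response L.
No profile is a mutual best response for all players.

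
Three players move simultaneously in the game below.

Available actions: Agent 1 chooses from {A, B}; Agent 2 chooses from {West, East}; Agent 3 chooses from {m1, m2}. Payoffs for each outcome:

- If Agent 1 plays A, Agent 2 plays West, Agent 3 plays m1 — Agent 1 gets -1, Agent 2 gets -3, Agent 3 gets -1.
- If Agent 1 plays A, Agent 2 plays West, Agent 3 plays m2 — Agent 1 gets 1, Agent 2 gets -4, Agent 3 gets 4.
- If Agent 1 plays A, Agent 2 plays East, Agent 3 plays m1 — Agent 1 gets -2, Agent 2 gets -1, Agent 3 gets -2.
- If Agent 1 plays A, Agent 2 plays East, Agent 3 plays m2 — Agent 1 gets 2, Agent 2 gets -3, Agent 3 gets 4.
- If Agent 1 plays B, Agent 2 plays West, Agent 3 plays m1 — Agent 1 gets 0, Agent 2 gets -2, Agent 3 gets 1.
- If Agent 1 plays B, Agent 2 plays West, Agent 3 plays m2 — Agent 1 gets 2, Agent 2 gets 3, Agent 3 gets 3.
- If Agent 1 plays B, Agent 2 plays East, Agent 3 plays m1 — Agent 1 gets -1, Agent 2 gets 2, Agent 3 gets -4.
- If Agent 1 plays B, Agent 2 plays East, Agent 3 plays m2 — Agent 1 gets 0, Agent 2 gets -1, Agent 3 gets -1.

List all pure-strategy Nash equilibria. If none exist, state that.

(A, East, m2) and (B, West, m2)

(A, West, m1): Agent 1 can switch to B (-1 → 0). Not NE.
(A, West, m2): Agent 1 can switch to B (1 → 2). Not NE.
(A, East, m1): Agent 1 can switch to B (-2 → -1). Not NE.
(A, East, m2): Agent 1 gets 2, best alternative 0; Agent 2 gets -3, best alternative -4; Agent 3 gets 4, best alternative -2. No profitable deviation — NE.
(B, West, m1): Agent 2 can switch to East (-2 → 2). Not NE.
(B, West, m2): Agent 1 gets 2, best alternative 1; Agent 2 gets 3, best alternative -1; Agent 3 gets 3, best alternative 1. No profitable deviation — NE.
(B, East, m1): Agent 3 can switch to m2 (-4 → -1). Not NE.
(B, East, m2): Agent 1 can switch to A (0 → 2). Not NE.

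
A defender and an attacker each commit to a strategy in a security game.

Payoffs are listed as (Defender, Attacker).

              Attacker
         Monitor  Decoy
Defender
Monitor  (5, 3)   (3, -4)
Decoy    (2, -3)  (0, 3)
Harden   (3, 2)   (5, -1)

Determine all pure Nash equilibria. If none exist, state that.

The unique pure-strategy Nash equilibrium is (Monitor, Monitor).

(Monitor, Monitor): Defender gets 5, best alternative 3; Attacker gets 3, best alternative -4. No profitable deviation — NE.
(Monitor, Decoy): Defender can switch to Harden (3 → 5). Not NE.
(Decoy, Monitor): Defender can switch to Monitor (2 → 5). Not NE.
(Decoy, Decoy): Defender can switch to Monitor (0 → 3). Not NE.
(Harden, Monitor): Defender can switch to Monitor (3 → 5). Not NE.
(Harden, Decoy): Attacker can switch to Monitor (-1 → 2). Not NE.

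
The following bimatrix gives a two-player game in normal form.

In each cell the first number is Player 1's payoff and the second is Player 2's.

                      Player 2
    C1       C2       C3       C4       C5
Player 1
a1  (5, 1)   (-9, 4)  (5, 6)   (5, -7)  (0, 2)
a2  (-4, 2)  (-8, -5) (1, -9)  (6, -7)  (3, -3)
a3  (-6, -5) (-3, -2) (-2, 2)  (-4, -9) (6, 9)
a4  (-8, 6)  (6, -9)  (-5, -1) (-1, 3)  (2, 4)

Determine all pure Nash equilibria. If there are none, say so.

The pure Nash equilibria are (a1, C3); (a3, C5).

(a1, C1): Player 2 can switch to C2 (1 → 4). Not NE.
(a1, C2): Player 1 can switch to a2 (-9 → -8). Not NE.
(a1, C3): Player 1 gets 5, best alternative 1; Player 2 gets 6, best alternative 4. No profitable deviation — NE.
(a1, C4): Player 1 can switch to a2 (5 → 6). Not NE.
(a1, C5): Player 1 can switch to a2 (0 → 3). Not NE.
(a2, C1): Player 1 can switch to a1 (-4 → 5). Not NE.
(a2, C2): Player 1 can switch to a3 (-8 → -3). Not NE.
(a2, C3): Player 1 can switch to a1 (1 → 5). Not NE.
(a2, C4): Player 2 can switch to C1 (-7 → 2). Not NE.
(a2, C5): Player 1 can switch to a3 (3 → 6). Not NE.
(a3, C1): Player 1 can switch to a1 (-6 → 5). Not NE.
(a3, C2): Player 1 can switch to a4 (-3 → 6). Not NE.
(a3, C3): Player 1 can switch to a1 (-2 → 5). Not NE.
(a3, C5): Player 1 gets 6, best alternative 3; Player 2 gets 9, best alternative 2. No profitable deviation — NE.
(The remaining 6 profiles each have a profitable deviation by the same check.)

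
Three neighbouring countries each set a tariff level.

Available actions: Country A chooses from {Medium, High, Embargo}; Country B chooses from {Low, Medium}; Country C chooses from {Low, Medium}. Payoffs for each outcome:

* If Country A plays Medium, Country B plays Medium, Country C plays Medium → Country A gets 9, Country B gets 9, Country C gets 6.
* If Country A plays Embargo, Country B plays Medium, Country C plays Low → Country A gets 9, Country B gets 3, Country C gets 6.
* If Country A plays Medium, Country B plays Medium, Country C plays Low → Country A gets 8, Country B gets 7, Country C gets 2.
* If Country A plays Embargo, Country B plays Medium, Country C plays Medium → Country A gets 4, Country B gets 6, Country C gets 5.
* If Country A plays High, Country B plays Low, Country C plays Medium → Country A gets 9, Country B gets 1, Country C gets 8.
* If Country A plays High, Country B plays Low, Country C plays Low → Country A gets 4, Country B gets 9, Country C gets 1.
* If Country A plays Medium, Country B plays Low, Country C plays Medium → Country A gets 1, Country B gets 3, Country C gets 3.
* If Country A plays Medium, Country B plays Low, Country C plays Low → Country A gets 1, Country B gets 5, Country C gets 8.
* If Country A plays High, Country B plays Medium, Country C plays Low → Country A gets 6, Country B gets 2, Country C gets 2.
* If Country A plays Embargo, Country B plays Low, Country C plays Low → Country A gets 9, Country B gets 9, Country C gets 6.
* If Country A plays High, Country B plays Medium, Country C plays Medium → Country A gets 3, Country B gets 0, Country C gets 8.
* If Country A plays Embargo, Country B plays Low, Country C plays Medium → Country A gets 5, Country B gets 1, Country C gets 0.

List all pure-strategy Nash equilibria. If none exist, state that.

Country A against (Low, Low): payoffs 1, 4, 9 → best response Embargo.
Country A against (Low, Medium): payoffs 1, 9, 5 → best response High.
Country A against (Medium, Low): payoffs 8, 6, 9 → best response Embargo.
Country A against (Medium, Medium): payoffs 9, 3, 4 → best response Medium.
Country B against (Medium, Low): payoffs 5, 7 → best response Medium.
Country B against (Medium, Medium): payoffs 3, 9 → best response Medium.
Country B against (High, Low): payoffs 9, 2 → best response Low.
Country B against (High, Medium): payoffs 1, 0 → best response Low.
Country B against (Embargo, Low): payoffs 9, 3 → best response Low.
Country B against (Embargo, Medium): payoffs 1, 6 → best response Medium.
Country C against (Medium, Low): payoffs 8, 3 → best response Low.
Country C against (Medium, Medium): payoffs 2, 6 → best response Medium.
Country C against (High, Low): payoffs 1, 8 → best response Medium.
Country C against (High, Medium): payoffs 2, 8 → best response Medium.
Country C against (Embargo, Low): payoffs 6, 0 → best response Low.
Country C against (Embargo, Medium): payoffs 6, 5 → best response Low.
Mutual best responses: (Medium, Medium, Medium); (High, Low, Medium); (Embargo, Low, Low).

Pure-strategy Nash equilibria: (Medium, Medium, Medium), (High, Low, Medium), (Embargo, Low, Low)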